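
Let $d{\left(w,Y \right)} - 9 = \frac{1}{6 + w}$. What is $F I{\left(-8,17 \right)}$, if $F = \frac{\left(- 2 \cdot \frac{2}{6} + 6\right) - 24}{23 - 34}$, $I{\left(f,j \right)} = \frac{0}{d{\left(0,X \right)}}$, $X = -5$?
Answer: $0$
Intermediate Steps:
$d{\left(w,Y \right)} = 9 + \frac{1}{6 + w}$
$I{\left(f,j \right)} = 0$ ($I{\left(f,j \right)} = \frac{0}{\frac{1}{6 + 0} \left(55 + 9 \cdot 0\right)} = \frac{0}{\frac{1}{6} \left(55 + 0\right)} = \frac{0}{\frac{1}{6} \cdot 55} = \frac{0}{\frac{55}{6}} = 0 \cdot \frac{6}{55} = 0$)
$F = \frac{56}{33}$ ($F = \frac{\left(- 2 \cdot 2 \cdot \frac{1}{6} + 6\right) - 24}{-11} = \left(\left(\left(-2\right) \frac{1}{3} + 6\right) - 24\right) \left(- \frac{1}{11}\right) = \left(\left(- \frac{2}{3} + 6\right) - 24\right) \left(- \frac{1}{11}\right) = \left(\frac{16}{3} - 24\right) \left(- \frac{1}{11}\right) = \left(- \frac{56}{3}\right) \left(- \frac{1}{11}\right) = \frac{56}{33} \approx 1.697$)
$F I{\left(-8,17 \right)} = \frac{56}{33} \cdot 0 = 0$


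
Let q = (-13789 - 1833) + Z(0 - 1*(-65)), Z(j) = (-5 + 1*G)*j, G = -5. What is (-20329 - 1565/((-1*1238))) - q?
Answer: -5021001/1238 ≈ -4055.7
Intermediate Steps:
Z(j) = -10*j (Z(j) = (-5 + 1*(-5))*j = (-5 - 5)*j = -10*j)
q = -16272 (q = (-13789 - 1833) - 10*(0 - 1*(-65)) = -15622 - 10*(0 + 65) = -15622 - 10*65 = -15622 - 650 = -16272)
(-20329 - 1565/((-1*1238))) - q = (-20329 - 1565/((-1*1238))) - 1*(-16272) = (-20329 - 1565/(-1238)) + 16272 = (-20329 - 1565*(-1/1238)) + 16272 = (-20329 + 1565/1238) + 16272 = -25165737/1238 + 16272 = -5021001/1238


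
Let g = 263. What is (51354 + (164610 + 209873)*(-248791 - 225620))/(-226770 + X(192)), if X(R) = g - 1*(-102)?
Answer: 177658803159/226405 ≈ 7.8470e+5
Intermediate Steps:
X(R) = 365 (X(R) = 263 - 1*(-102) = 263 + 102 = 365)
(51354 + (164610 + 209873)*(-248791 - 225620))/(-226770 + X(192)) = (51354 + (164610 + 209873)*(-248791 - 225620))/(-226770 + 365) = (51354 + 374483*(-474411))/(-226405) = (51354 - 177658854513)*(-1/226405) = -177658803159*(-1/226405) = 177658803159/226405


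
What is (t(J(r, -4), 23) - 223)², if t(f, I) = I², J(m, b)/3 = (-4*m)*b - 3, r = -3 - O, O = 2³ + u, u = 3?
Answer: 93636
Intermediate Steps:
O = 11 (O = 2³ + 3 = 8 + 3 = 11)
r = -14 (r = -3 - 1*11 = -3 - 11 = -14)
J(m, b) = -9 - 12*b*m (J(m, b) = 3*((-4*m)*b - 3) = 3*(-4*b*m - 3) = 3*(-3 - 4*b*m) = -9 - 12*b*m)
(t(J(r, -4), 23) - 223)² = (23² - 223)² = (529 - 223)² = 306² = 93636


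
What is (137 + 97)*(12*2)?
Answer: 5616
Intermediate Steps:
(137 + 97)*(12*2) = 234*24 = 5616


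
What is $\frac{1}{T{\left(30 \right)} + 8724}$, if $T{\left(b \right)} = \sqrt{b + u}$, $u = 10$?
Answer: $\frac{2181}{19027034} - \frac{\sqrt{10}}{38054068} \approx 0.00011454$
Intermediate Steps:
$T{\left(b \right)} = \sqrt{10 + b}$ ($T{\left(b \right)} = \sqrt{b + 10} = \sqrt{10 + b}$)
$\frac{1}{T{\left(30 \right)} + 8724} = \frac{1}{\sqrt{10 + 30} + 8724} = \frac{1}{\sqrt{40} + 8724} = \frac{1}{2 \sqrt{10} + 8724} = \frac{1}{8724 + 2 \sqrt{10}}$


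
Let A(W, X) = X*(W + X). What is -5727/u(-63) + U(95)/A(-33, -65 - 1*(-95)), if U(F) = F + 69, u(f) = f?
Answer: 28061/315 ≈ 89.083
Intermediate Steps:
U(F) = 69 + F
-5727/u(-63) + U(95)/A(-33, -65 - 1*(-95)) = -5727/(-63) + (69 + 95)/(((-65 - 1*(-95))*(-33 + (-65 - 1*(-95))))) = -5727*(-1/63) + 164/(((-65 + 95)*(-33 + (-65 + 95)))) = 1909/21 + 164/((30*(-33 + 30))) = 1909/21 + 164/((30*(-3))) = 1909/21 + 164/(-90) = 1909/21 + 164*(-1/90) = 1909/21 - 82/45 = 28061/315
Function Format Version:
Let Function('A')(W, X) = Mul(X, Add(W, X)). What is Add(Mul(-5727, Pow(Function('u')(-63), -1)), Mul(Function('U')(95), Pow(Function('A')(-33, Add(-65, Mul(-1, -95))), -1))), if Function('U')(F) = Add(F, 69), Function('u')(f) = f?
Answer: Rational(28061, 315) ≈ 89.083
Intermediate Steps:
Function('U')(F) = Add(69, F)
Add(Mul(-5727, Pow(Function('u')(-63), -1)), Mul(Function('U')(95), Pow(Function('A')(-33, Add(-65, Mul(-1, -95))), -1))) = Add(Mul(-5727, Pow(-63, -1)), Mul(Add(69, 95), Pow(Mul(Add(-65, Mul(-1, -95)), Add(-33, Add(-65, Mul(-1, -95)))), -1))) = Add(Mul(-5727, Rational(-1, 63)), Mul(164, Pow(Mul(Add(-65, 95), Add(-33, Add(-65, 95))), -1))) = Add(Rational(1909, 21), Mul(164, Pow(Mul(30, Add(-33, 30)), -1))) = Add(Rational(1909, 21), Mul(164, Pow(Mul(30, -3), -1))) = Add(Rational(1909, 21), Mul(164, Pow(-90, -1))) = Add(Rational(1909, 21), Mul(164, Rational(-1, 90))) = Add(Rational(1909, 21), Rational(-82, 45)) = Rational(28061, 315)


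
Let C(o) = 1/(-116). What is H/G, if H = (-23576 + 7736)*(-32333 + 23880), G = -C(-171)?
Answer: 15531880320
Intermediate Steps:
C(o) = -1/116
G = 1/116 (G = -1*(-1/116) = 1/116 ≈ 0.0086207)
H = 133895520 (H = -15840*(-8453) = 133895520)
H/G = 133895520/(1/116) = 133895520*116 = 15531880320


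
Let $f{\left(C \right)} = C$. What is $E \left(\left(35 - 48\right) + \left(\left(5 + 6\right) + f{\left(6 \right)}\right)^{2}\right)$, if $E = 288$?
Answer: $79488$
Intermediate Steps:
$E \left(\left(35 - 48\right) + \left(\left(5 + 6\right) + f{\left(6 \right)}\right)^{2}\right) = 288 \left(\left(35 - 48\right) + \left(\left(5 + 6\right) + 6\right)^{2}\right) = 288 \left(\left(35 - 48\right) + \left(11 + 6\right)^{2}\right) = 288 \left(-13 + 17^{2}\right) = 288 \left(-13 + 289\right) = 288 \cdot 276 = 79488$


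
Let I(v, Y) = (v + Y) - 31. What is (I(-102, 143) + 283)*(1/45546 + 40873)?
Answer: 545449286087/45546 ≈ 1.1976e+7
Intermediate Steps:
I(v, Y) = -31 + Y + v (I(v, Y) = (Y + v) - 31 = -31 + Y + v)
(I(-102, 143) + 283)*(1/45546 + 40873) = ((-31 + 143 - 102) + 283)*(1/45546 + 40873) = (10 + 283)*(1/45546 + 40873) = 293*(1861601659/45546) = 545449286087/45546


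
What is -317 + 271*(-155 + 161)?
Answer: 1309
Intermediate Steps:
-317 + 271*(-155 + 161) = -317 + 271*6 = -317 + 1626 = 1309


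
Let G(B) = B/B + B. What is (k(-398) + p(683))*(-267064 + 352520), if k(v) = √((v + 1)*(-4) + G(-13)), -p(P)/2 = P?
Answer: -116732896 + 170912*√394 ≈ -1.1334e+8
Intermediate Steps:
G(B) = 1 + B
p(P) = -2*P
k(v) = √(-16 - 4*v) (k(v) = √((v + 1)*(-4) + (1 - 13)) = √((1 + v)*(-4) - 12) = √((-4 - 4*v) - 12) = √(-16 - 4*v))
(k(-398) + p(683))*(-267064 + 352520) = (2*√(-4 - 1*(-398)) - 2*683)*(-267064 + 352520) = (2*√(-4 + 398) - 1366)*85456 = (2*√394 - 1366)*85456 = (-1366 + 2*√394)*85456 = -116732896 + 170912*√394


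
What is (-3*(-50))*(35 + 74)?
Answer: 16350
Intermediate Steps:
(-3*(-50))*(35 + 74) = 150*109 = 16350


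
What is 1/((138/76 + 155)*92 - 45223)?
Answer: -19/585123 ≈ -3.2472e-5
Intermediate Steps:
1/((138/76 + 155)*92 - 45223) = 1/((138*(1/76) + 155)*92 - 45223) = 1/((69/38 + 155)*92 - 45223) = 1/((5959/38)*92 - 45223) = 1/(274114/19 - 45223) = 1/(-585123/19) = -19/585123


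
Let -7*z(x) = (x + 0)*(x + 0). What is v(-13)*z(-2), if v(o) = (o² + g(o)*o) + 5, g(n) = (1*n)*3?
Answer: -2724/7 ≈ -389.14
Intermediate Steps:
z(x) = -x²/7 (z(x) = -(x + 0)*(x + 0)/7 = -x*x/7 = -x²/7)
g(n) = 3*n (g(n) = n*3 = 3*n)
v(o) = 5 + 4*o² (v(o) = (o² + (3*o)*o) + 5 = (o² + 3*o²) + 5 = 4*o² + 5 = 5 + 4*o²)
v(-13)*z(-2) = (5 + 4*(-13)²)*(-⅐*(-2)²) = (5 + 4*169)*(-⅐*4) = (5 + 676)*(-4/7) = 681*(-4/7) = -2724/7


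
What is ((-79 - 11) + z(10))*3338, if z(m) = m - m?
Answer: -300420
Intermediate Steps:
z(m) = 0
((-79 - 11) + z(10))*3338 = ((-79 - 11) + 0)*3338 = (-90 + 0)*3338 = -90*3338 = -300420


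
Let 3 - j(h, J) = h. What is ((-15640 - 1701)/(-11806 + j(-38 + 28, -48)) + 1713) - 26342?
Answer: -290432456/11793 ≈ -24628.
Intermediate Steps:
j(h, J) = 3 - h
((-15640 - 1701)/(-11806 + j(-38 + 28, -48)) + 1713) - 26342 = ((-15640 - 1701)/(-11806 + (3 - (-38 + 28))) + 1713) - 26342 = (-17341/(-11806 + (3 - 1*(-10))) + 1713) - 26342 = (-17341/(-11806 + (3 + 10)) + 1713) - 26342 = (-17341/(-11806 + 13) + 1713) - 26342 = (-17341/(-11793) + 1713) - 26342 = (-17341*(-1/11793) + 1713) - 26342 = (17341/11793 + 1713) - 26342 = 20218750/11793 - 26342 = -290432456/11793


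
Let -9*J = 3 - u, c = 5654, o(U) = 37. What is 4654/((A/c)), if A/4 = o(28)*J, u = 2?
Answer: -59205861/37 ≈ -1.6002e+6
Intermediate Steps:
J = -⅑ (J = -(3 - 1*2)/9 = -(3 - 2)/9 = -⅑*1 = -⅑ ≈ -0.11111)
A = -148/9 (A = 4*(37*(-⅑)) = 4*(-37/9) = -148/9 ≈ -16.444)
4654/((A/c)) = 4654/((-148/9/5654)) = 4654/((-148/9*1/5654)) = 4654/(-74/25443) = 4654*(-25443/74) = -59205861/37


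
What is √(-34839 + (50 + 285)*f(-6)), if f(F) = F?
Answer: I*√36849 ≈ 191.96*I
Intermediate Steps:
√(-34839 + (50 + 285)*f(-6)) = √(-34839 + (50 + 285)*(-6)) = √(-34839 + 335*(-6)) = √(-34839 - 2010) = √(-36849) = I*√36849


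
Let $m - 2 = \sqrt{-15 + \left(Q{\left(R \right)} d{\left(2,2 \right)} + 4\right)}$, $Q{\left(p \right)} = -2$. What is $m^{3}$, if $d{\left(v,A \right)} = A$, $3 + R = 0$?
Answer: $\left(2 + i \sqrt{15}\right)^{3} \approx -82.0 - 11.619 i$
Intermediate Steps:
$R = -3$ ($R = -3 + 0 = -3$)
$m = 2 + i \sqrt{15}$ ($m = 2 + \sqrt{-15 + \left(\left(-2\right) 2 + 4\right)} = 2 + \sqrt{-15 + \left(-4 + 4\right)} = 2 + \sqrt{-15 + 0} = 2 + \sqrt{-15} = 2 + i \sqrt{15} \approx 2.0 + 3.873 i$)
$m^{3} = \left(2 + i \sqrt{15}\right)^{3}$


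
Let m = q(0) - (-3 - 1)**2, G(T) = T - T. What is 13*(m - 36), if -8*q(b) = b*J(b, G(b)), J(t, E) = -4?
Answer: -676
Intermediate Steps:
G(T) = 0
q(b) = b/2 (q(b) = -b*(-4)/8 = -(-1)*b/2 = b/2)
m = -16 (m = (1/2)*0 - (-3 - 1)**2 = 0 - 1*(-4)**2 = 0 - 1*16 = 0 - 16 = -16)
13*(m - 36) = 13*(-16 - 36) = 13*(-52) = -676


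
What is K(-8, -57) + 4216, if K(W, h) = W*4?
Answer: 4184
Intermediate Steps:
K(W, h) = 4*W
K(-8, -57) + 4216 = 4*(-8) + 4216 = -32 + 4216 = 4184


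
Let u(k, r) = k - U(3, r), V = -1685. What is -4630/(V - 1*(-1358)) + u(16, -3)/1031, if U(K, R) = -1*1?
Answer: 4779089/337137 ≈ 14.176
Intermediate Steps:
U(K, R) = -1
u(k, r) = 1 + k (u(k, r) = k - 1*(-1) = k + 1 = 1 + k)
-4630/(V - 1*(-1358)) + u(16, -3)/1031 = -4630/(-1685 - 1*(-1358)) + (1 + 16)/1031 = -4630/(-1685 + 1358) + 17*(1/1031) = -4630/(-327) + 17/1031 = -4630*(-1/327) + 17/1031 = 4630/327 + 17/1031 = 4779089/337137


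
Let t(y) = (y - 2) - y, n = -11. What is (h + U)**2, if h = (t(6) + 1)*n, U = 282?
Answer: 85849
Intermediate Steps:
t(y) = -2 (t(y) = (-2 + y) - y = -2)
h = 11 (h = (-2 + 1)*(-11) = -1*(-11) = 11)
(h + U)**2 = (11 + 282)**2 = 293**2 = 85849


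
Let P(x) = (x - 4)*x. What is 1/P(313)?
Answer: 1/96717 ≈ 1.0339e-5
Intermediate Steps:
P(x) = x*(-4 + x) (P(x) = (-4 + x)*x = x*(-4 + x))
1/P(313) = 1/(313*(-4 + 313)) = 1/(313*309) = 1/96717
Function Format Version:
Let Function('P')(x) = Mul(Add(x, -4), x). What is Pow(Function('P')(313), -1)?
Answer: Rational(1, 96717) ≈ 1.0339e-5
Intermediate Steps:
Function('P')(x) = Mul(x, Add(-4, x)) (Function('P')(x) = Mul(Add(-4, x), x) = Mul(x, Add(-4, x)))
Pow(Function('P')(313), -1) = Pow(Mul(313, Add(-4, 313)), -1) = Pow(Mul(313, 309), -1) = Pow(96717, -1) = Rational(1, 96717)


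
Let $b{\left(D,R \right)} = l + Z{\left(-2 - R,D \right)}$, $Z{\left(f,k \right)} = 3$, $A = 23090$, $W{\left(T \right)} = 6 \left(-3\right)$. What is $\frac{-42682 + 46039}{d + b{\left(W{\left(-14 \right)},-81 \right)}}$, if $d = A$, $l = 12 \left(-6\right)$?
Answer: $\frac{3357}{23021} \approx 0.14582$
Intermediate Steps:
$W{\left(T \right)} = -18$
$l = -72$
$d = 23090$
$b{\left(D,R \right)} = -69$ ($b{\left(D,R \right)} = -72 + 3 = -69$)
$\frac{-42682 + 46039}{d + b{\left(W{\left(-14 \right)},-81 \right)}} = \frac{-42682 + 46039}{23090 - 69} = \frac{3357}{23021}$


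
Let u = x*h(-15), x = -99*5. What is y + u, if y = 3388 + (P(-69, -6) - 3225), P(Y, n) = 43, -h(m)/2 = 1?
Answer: 1196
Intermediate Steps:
h(m) = -2 (h(m) = -2*1 = -2)
x = -495
u = 990 (u = -495*(-2) = 990)
y = 206 (y = 3388 + (43 - 3225) = 3388 - 3182 = 206)
y + u = 206 + 990 = 1196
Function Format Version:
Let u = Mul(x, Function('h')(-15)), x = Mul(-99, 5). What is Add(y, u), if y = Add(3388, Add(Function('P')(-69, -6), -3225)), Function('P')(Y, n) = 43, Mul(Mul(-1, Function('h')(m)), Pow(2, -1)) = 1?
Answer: 1196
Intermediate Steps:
Function('h')(m) = -2 (Function('h')(m) = Mul(-2, 1) = -2)
x = -495
u = 990 (u = Mul(-495, -2) = 990)
y = 206 (y = Add(3388, Add(43, -3225)) = Add(3388, -3182) = 206)
Add(y, u) = Add(206, 990) = 1196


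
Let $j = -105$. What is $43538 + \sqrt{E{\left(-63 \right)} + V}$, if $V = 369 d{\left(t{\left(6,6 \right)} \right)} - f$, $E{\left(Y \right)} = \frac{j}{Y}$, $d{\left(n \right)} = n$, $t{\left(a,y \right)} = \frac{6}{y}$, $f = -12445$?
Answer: $43538 + \frac{\sqrt{115341}}{3} \approx 43651.0$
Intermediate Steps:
$E{\left(Y \right)} = - \frac{105}{Y}$
$V = 12814$ ($V = 369 \cdot \frac{6}{6} - -12445 = 369 \cdot 6 \cdot \frac{1}{6} + 12445 = 369 \cdot 1 + 12445 = 369 + 12445 = 12814$)
$43538 + \sqrt{E{\left(-63 \right)} + V} = 43538 + \sqrt{- \frac{105}{-63} + 12814} = 43538 + \sqrt{\left(-105\right) \left(- \frac{1}{63}\right) + 12814} = 43538 + \sqrt{\frac{5}{3} + 12814} = 43538 + \sqrt{\frac{38447}{3}} = 43538 + \frac{\sqrt{115341}}{3}$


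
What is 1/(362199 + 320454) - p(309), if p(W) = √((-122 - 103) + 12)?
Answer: 1/682653 - I*√213 ≈ 1.4649e-6 - 14.595*I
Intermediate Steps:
p(W) = I*√213 (p(W) = √(-225 + 12) = √(-213) = I*√213)
1/(362199 + 320454) - p(309) = 1/(362199 + 320454) - I*√213 = 1/682653 - I*√213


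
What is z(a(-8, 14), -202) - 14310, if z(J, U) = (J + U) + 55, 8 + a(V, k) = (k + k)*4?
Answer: -14353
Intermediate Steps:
a(V, k) = -8 + 8*k (a(V, k) = -8 + (k + k)*4 = -8 + (2*k)*4 = -8 + 8*k)
z(J, U) = 55 + J + U
z(a(-8, 14), -202) - 14310 = (55 + (-8 + 8*14) - 202) - 14310 = (55 + (-8 + 112) - 202) - 14310 = (55 + 104 - 202) - 14310 = -43 - 14310 = -14353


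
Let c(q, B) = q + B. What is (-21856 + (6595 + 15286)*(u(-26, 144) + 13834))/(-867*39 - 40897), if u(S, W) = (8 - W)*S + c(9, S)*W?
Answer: -163243213/37355 ≈ -4370.0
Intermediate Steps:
c(q, B) = B + q
u(S, W) = S*(8 - W) + W*(9 + S) (u(S, W) = (8 - W)*S + (S + 9)*W = S*(8 - W) + (9 + S)*W = S*(8 - W) + W*(9 + S))
(-21856 + (6595 + 15286)*(u(-26, 144) + 13834))/(-867*39 - 40897) = (-21856 + (6595 + 15286)*((8*(-26) + 9*144) + 13834))/(-867*39 - 40897) = (-21856 + 21881*((-208 + 1296) + 13834))/(-33813 - 40897) = (-21856 + 21881*(1088 + 13834))/(-74710) = (-21856 + 21881*14922)*(-1/74710) = (-21856 + 326508282)*(-1/74710) = 326486426*(-1/74710) = -163243213/37355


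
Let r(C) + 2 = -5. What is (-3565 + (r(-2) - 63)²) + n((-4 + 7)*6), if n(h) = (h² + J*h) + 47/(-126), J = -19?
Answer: 165895/126 ≈ 1316.6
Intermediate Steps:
r(C) = -7 (r(C) = -2 - 5 = -7)
n(h) = -47/126 + h² - 19*h (n(h) = (h² - 19*h) + 47/(-126) = (h² - 19*h) + 47*(-1/126) = (h² - 19*h) - 47/126 = -47/126 + h² - 19*h)
(-3565 + (r(-2) - 63)²) + n((-4 + 7)*6) = (-3565 + (-7 - 63)²) + (-47/126 + ((-4 + 7)*6)² - 19*(-4 + 7)*6) = (-3565 + (-70)²) + (-47/126 + (3*6)² - 57*6) = (-3565 + 4900) + (-47/126 + 18² - 19*18) = 1335 + (-47/126 + 324 - 342) = 1335 - 2315/126 = 165895/126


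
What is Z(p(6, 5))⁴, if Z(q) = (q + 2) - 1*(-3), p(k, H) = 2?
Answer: 2401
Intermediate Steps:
Z(q) = 5 + q (Z(q) = (2 + q) + 3 = 5 + q)
Z(p(6, 5))⁴ = (5 + 2)⁴ = 7⁴ = 2401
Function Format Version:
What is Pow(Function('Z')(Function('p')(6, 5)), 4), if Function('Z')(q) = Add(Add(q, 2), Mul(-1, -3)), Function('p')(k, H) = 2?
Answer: 2401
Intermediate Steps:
Function('Z')(q) = Add(5, q) (Function('Z')(q) = Add(Add(2, q), 3) = Add(5, q))
Pow(Function('Z')(Function('p')(6, 5)), 4) = Pow(Add(5, 2), 4) = Pow(7, 4) = 2401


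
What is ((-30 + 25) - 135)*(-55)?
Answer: 7700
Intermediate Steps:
((-30 + 25) - 135)*(-55) = (-5 - 135)*(-55) = -140*(-55) = 7700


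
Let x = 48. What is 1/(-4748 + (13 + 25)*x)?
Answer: -1/2924 ≈ -0.00034200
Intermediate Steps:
1/(-4748 + (13 + 25)*x) = 1/(-4748 + (13 + 25)*48) = 1/(-4748 + 38*48) = 1/(-4748 + 1824) = 1/(-2924) = -1/2924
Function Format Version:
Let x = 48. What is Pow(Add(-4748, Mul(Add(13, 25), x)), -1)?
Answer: Rational(-1, 2924) ≈ -0.00034200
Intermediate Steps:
Pow(Add(-4748, Mul(Add(13, 25), x)), -1) = Pow(Add(-4748, Mul(Add(13, 25), 48)), -1) = Pow(Add(-4748, Mul(38, 48)), -1) = Pow(Add(-4748, 1824), -1) = Pow(-2924, -1) = Rational(-1, 2924)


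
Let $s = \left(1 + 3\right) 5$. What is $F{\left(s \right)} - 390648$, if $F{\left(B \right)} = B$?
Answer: $-390628$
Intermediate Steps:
$s = 20$ ($s = 4 \cdot 5 = 20$)
$F{\left(s \right)} - 390648 = 20 - 390648 = -390628$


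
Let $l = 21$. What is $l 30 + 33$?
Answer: $663$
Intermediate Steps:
$l 30 + 33 = 21 \cdot 30 + 33 = 630 + 33 = 663$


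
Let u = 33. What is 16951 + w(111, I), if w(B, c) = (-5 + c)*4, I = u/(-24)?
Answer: 33851/2 ≈ 16926.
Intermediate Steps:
I = -11/8 (I = 33/(-24) = 33*(-1/24) = -11/8 ≈ -1.3750)
w(B, c) = -20 + 4*c
16951 + w(111, I) = 16951 + (-20 + 4*(-11/8)) = 16951 + (-20 - 11/2) = 16951 - 51/2 = 33851/2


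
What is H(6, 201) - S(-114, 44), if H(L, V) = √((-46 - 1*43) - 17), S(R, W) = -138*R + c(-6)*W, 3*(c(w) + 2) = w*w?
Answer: -16172 + I*√106 ≈ -16172.0 + 10.296*I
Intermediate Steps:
c(w) = -2 + w²/3 (c(w) = -2 + (w*w)/3 = -2 + w²/3)
S(R, W) = -138*R + 10*W (S(R, W) = -138*R + (-2 + (⅓)*(-6)²)*W = -138*R + (-2 + (⅓)*36)*W = -138*R + (-2 + 12)*W = -138*R + 10*W)
H(L, V) = I*√106 (H(L, V) = √((-46 - 43) - 17) = √(-89 - 17) = √(-106) = I*√106)
H(6, 201) - S(-114, 44) = I*√106 - (-138*(-114) + 10*44) = I*√106 - (15732 + 440) = I*√106 - 1*16172 = I*√106 - 16172 = -16172 + I*√106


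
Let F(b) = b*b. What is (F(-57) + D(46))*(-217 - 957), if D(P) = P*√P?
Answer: -3814326 - 54004*√46 ≈ -4.1806e+6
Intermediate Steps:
F(b) = b²
D(P) = P^(3/2)
(F(-57) + D(46))*(-217 - 957) = ((-57)² + 46^(3/2))*(-217 - 957) = (3249 + 46*√46)*(-1174) = -3814326 - 54004*√46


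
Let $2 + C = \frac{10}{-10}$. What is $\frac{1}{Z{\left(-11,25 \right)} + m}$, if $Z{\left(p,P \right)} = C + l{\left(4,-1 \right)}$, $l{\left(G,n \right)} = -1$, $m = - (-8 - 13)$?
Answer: $\frac{1}{17} \approx 0.058824$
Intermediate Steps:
$C = -3$ ($C = -2 + \frac{10}{-10} = -2 + 10 \left(- \frac{1}{10}\right) = -2 - 1 = -3$)
$m = 21$ ($m = \left(-1\right) \left(-21\right) = 21$)
$Z{\left(p,P \right)} = -4$ ($Z{\left(p,P \right)} = -3 - 1 = -4$)
$\frac{1}{Z{\left(-11,25 \right)} + m} = \frac{1}{-4 + 21} = \frac{1}{17}$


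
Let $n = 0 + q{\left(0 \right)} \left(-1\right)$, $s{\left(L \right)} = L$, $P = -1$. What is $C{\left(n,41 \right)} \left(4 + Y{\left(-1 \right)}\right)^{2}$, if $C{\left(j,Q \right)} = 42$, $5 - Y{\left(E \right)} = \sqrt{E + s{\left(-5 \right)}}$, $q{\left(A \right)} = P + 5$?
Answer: $3150 - 756 i \sqrt{6} \approx 3150.0 - 1851.8 i$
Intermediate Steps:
$q{\left(A \right)} = 4$ ($q{\left(A \right)} = -1 + 5 = 4$)
$n = -4$ ($n = 0 + 4 \left(-1\right) = 0 - 4 = -4$)
$Y{\left(E \right)} = 5 - \sqrt{-5 + E}$ ($Y{\left(E \right)} = 5 - \sqrt{E - 5} = 5 - \sqrt{-5 + E}$)
$C{\left(n,41 \right)} \left(4 + Y{\left(-1 \right)}\right)^{2} = 42 \left(4 + \left(5 - \sqrt{-5 - 1}\right)\right)^{2} = 42 \left(4 + \left(5 - \sqrt{-6}\right)\right)^{2} = 42 \left(4 + \left(5 - i \sqrt{6}\right)\right)^{2} = 42 \left(9 - i \sqrt{6}\right)^{2}$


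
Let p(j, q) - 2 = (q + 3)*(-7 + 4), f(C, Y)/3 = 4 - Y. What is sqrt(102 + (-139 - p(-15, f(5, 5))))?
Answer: I*sqrt(39) ≈ 6.245*I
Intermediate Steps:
f(C, Y) = 12 - 3*Y (f(C, Y) = 3*(4 - Y) = 12 - 3*Y)
p(j, q) = -7 - 3*q (p(j, q) = 2 + (q + 3)*(-7 + 4) = 2 + (3 + q)*(-3) = 2 + (-9 - 3*q) = -7 - 3*q)
sqrt(102 + (-139 - p(-15, f(5, 5)))) = sqrt(102 + (-139 - (-7 - 3*(12 - 3*5)))) = sqrt(102 + (-139 - (-7 - 3*(12 - 15)))) = sqrt(102 + (-139 - (-7 - 3*(-3)))) = sqrt(102 + (-139 - (-7 + 9))) = sqrt(102 + (-139 - 1*2)) = sqrt(102 + (-139 - 2)) = sqrt(102 - 141) = sqrt(-39) = I*sqrt(39)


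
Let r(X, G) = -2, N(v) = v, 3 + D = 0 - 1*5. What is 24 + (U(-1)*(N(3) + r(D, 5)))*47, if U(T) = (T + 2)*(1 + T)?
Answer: 24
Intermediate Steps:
D = -8 (D = -3 + (0 - 1*5) = -3 + (0 - 5) = -3 - 5 = -8)
U(T) = (1 + T)*(2 + T) (U(T) = (2 + T)*(1 + T) = (1 + T)*(2 + T))
24 + (U(-1)*(N(3) + r(D, 5)))*47 = 24 + ((2 + (-1)² + 3*(-1))*(3 - 2))*47 = 24 + ((2 + 1 - 3)*1)*47 = 24 + (0*1)*47 = 24 + 0*47 = 24 + 0 = 24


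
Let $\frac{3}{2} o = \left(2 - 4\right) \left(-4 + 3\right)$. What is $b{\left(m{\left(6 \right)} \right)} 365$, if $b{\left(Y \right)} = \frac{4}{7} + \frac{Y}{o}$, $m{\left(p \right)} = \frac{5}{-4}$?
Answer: $- \frac{14965}{112} \approx -133.62$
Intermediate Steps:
$m{\left(p \right)} = - \frac{5}{4}$ ($m{\left(p \right)} = 5 \left(- \frac{1}{4}\right) = - \frac{5}{4}$)
$o = \frac{4}{3}$ ($o = \frac{2 \left(2 - 4\right) \left(-4 + 3\right)}{3} = \frac{2 \left(2 - 4\right) \left(-1\right)}{3} = \frac{2 \left(\left(-2\right) \left(-1\right)\right)}{3} = \frac{2}{3} \cdot 2 = \frac{4}{3} \approx 1.3333$)
$b{\left(Y \right)} = \frac{4}{7} + \frac{3 Y}{4}$ ($b{\left(Y \right)} = \frac{4}{7} + \frac{Y}{\frac{4}{3}} = 4 \cdot \frac{1}{7} + Y \frac{3}{4} = \frac{4}{7} + \frac{3 Y}{4}$)
$b{\left(m{\left(6 \right)} \right)} 365 = \left(\frac{4}{7} + \frac{3}{4} \left(- \frac{5}{4}\right)\right) 365 = \left(\frac{4}{7} - \frac{15}{16}\right) 365 = \left(- \frac{41}{112}\right) 365 = - \frac{14965}{112}$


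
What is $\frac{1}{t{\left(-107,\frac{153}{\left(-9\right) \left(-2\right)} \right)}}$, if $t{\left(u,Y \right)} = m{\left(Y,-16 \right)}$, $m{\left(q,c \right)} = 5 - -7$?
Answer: $\frac{1}{12} \approx 0.083333$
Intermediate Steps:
$m{\left(q,c \right)} = 12$ ($m{\left(q,c \right)} = 5 + 7 = 12$)
$t{\left(u,Y \right)} = 12$
$\frac{1}{t{\left(-107,\frac{153}{\left(-9\right) \left(-2\right)} \right)}} = \frac{1}{12}$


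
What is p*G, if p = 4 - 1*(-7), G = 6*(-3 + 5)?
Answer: 132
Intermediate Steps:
G = 12 (G = 6*2 = 12)
p = 11 (p = 4 + 7 = 11)
p*G = 11*12 = 132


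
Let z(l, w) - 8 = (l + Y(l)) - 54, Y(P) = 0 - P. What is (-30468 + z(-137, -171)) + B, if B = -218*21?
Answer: -35092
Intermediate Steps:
Y(P) = -P
B = -4578
z(l, w) = -46 (z(l, w) = 8 + ((l - l) - 54) = 8 + (0 - 54) = 8 - 54 = -46)
(-30468 + z(-137, -171)) + B = (-30468 - 46) - 4578 = -30514 - 4578 = -35092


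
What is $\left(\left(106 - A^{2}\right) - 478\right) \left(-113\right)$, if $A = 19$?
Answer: $82829$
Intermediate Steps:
$\left(\left(106 - A^{2}\right) - 478\right) \left(-113\right) = \left(\left(106 - 19^{2}\right) - 478\right) \left(-113\right) = \left(\left(106 - 361\right) - 478\right) \left(-113\right) = \left(-255 - 478\right) \left(-113\right) = \left(-733\right) \left(-113\right) = 82829$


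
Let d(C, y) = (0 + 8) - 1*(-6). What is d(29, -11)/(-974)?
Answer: -7/487 ≈ -0.014374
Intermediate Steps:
d(C, y) = 14 (d(C, y) = 8 + 6 = 14)
d(29, -11)/(-974) = 14/(-974) = 14*(-1/974) = -7/487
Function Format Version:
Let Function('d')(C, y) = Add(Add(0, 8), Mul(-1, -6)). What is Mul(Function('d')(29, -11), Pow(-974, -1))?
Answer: Rational(-7, 487) ≈ -0.014374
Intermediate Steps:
Function('d')(C, y) = 14 (Function('d')(C, y) = Add(8, 6) = 14)
Mul(Function('d')(29, -11), Pow(-974, -1)) = Mul(14, Pow(-974, -1)) = Mul(14, Rational(-1, 974)) = Rational(-7, 487)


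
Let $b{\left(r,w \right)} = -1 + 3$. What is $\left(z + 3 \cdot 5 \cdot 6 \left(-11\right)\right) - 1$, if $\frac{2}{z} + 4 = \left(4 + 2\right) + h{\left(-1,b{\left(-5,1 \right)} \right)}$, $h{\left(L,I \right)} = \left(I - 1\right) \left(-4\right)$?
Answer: $-992$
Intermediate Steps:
$b{\left(r,w \right)} = 2$
$h{\left(L,I \right)} = 4 - 4 I$ ($h{\left(L,I \right)} = \left(-1 + I\right) \left(-4\right) = 4 - 4 I$)
$z = -1$ ($z = \frac{2}{-4 + \left(\left(4 + 2\right) + \left(4 - 8\right)\right)} = \frac{2}{-4 + \left(6 + \left(4 - 8\right)\right)} = \frac{2}{-4 + \left(6 - 4\right)} = \frac{2}{-4 + 2} = \frac{2}{-2} = 2 \left(- \frac{1}{2}\right) = -1$)
$\left(z + 3 \cdot 5 \cdot 6 \left(-11\right)\right) - 1 = \left(-1 + 3 \cdot 5 \cdot 6 \left(-11\right)\right) - 1 = \left(-1 + 15 \cdot 6 \left(-11\right)\right) - 1 = \left(-1 + 90 \left(-11\right)\right) - 1 = \left(-1 - 990\right) - 1 = -991 - 1 = -992$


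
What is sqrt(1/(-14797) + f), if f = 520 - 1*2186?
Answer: I*sqrt(364772728991)/14797 ≈ 40.817*I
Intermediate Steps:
f = -1666 (f = 520 - 2186 = -1666)
sqrt(1/(-14797) + f) = sqrt(1/(-14797) - 1666) = sqrt(-1/14797 - 1666) = sqrt(-24651803/14797) = I*sqrt(364772728991)/14797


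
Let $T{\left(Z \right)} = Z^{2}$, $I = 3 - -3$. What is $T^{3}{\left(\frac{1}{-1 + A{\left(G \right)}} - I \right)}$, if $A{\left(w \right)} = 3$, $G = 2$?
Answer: $\frac{1771561}{64} \approx 27681.0$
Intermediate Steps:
$I = 6$ ($I = 3 + 3 = 6$)
$T^{3}{\left(\frac{1}{-1 + A{\left(G \right)}} - I \right)} = \left(\left(\frac{1}{-1 + 3} - 6\right)^{2}\right)^{3} = \left(\left(\frac{1}{2} - 6\right)^{2}\right)^{3} = \left(\left(- \frac{11}{2}\right)^{2}\right)^{3} = \left(\frac{121}{4}\right)^{3} = \frac{1771561}{64}$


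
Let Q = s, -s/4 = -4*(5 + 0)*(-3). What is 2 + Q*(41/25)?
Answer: -1958/5 ≈ -391.60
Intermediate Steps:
s = -240 (s = -4*(-4*(5 + 0))*(-3) = -4*(-4*5)*(-3) = -(-80)*(-3) = -4*60 = -240)
Q = -240
2 + Q*(41/25) = 2 - 9840/25 = 2 - 240*41/25 = 2 - 1968/5 = -1958/5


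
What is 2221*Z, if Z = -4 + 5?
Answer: 2221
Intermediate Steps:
Z = 1
2221*Z = 2221*1 = 2221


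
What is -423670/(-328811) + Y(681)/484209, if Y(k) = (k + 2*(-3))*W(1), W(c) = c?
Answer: 22818530495/17690360611 ≈ 1.2899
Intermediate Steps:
Y(k) = -6 + k (Y(k) = (k + 2*(-3))*1 = (k - 6)*1 = (-6 + k)*1 = -6 + k)
-423670/(-328811) + Y(681)/484209 = -423670/(-328811) + (-6 + 681)/484209 = -423670*(-1/328811) + 675*(1/484209) = 423670/328811 + 75/53801 = 22818530495/17690360611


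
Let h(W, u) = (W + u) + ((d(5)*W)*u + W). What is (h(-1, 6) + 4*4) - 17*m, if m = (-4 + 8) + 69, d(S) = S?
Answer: -1251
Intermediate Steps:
m = 73 (m = 4 + 69 = 73)
h(W, u) = u + 2*W + 5*W*u (h(W, u) = (W + u) + ((5*W)*u + W) = (W + u) + (5*W*u + W) = (W + u) + (W + 5*W*u) = u + 2*W + 5*W*u)
(h(-1, 6) + 4*4) - 17*m = ((6 + 2*(-1) + 5*(-1)*6) + 4*4) - 17*73 = ((6 - 2 - 30) + 16) - 1241 = (-26 + 16) - 1241 = -10 - 1241 = -1251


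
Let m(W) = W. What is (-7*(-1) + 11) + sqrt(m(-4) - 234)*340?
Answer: 18 + 340*I*sqrt(238) ≈ 18.0 + 5245.3*I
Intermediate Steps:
(-7*(-1) + 11) + sqrt(m(-4) - 234)*340 = (-7*(-1) + 11) + sqrt(-4 - 234)*340 = (7 + 11) + sqrt(-238)*340 = 18 + (I*sqrt(238))*340 = 18 + 340*I*sqrt(238)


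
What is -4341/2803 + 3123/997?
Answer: 4425792/2794591 ≈ 1.5837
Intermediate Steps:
-4341/2803 + 3123/997 = 4425792/2794591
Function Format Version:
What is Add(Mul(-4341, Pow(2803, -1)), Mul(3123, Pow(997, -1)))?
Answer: Rational(4425792, 2794591) ≈ 1.5837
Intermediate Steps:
Add(Mul(-4341, Pow(2803, -1)), Mul(3123, Pow(997, -1))) = Add(Mul(-4341, Rational(1, 2803)), Mul(3123, Rational(1, 997))) = Add(Rational(-4341, 2803), Rational(3123, 997)) = Rational(4425792, 2794591)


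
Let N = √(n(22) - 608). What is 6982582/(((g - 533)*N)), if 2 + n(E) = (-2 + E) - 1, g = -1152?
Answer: 6982582*I*√591/995835 ≈ 170.46*I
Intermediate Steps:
n(E) = -5 + E (n(E) = -2 + ((-2 + E) - 1) = -2 + (-3 + E) = -5 + E)
N = I*√591 (N = √((-5 + 22) - 608) = √(17 - 608) = √(-591) = I*√591 ≈ 24.31*I)
6982582/(((g - 533)*N)) = 6982582/(((-1152 - 533)*(I*√591))) = 6982582/((-1685*I*√591)) = 6982582*(I*√591/995835) = 6982582*I*√591/995835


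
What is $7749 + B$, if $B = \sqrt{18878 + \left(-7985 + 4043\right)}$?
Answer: $7749 + 2 \sqrt{3734} \approx 7871.2$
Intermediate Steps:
$B = 2 \sqrt{3734}$ ($B = \sqrt{18878 - 3942} = \sqrt{14936} = 2 \sqrt{3734} \approx 122.21$)
$7749 + B = 7749 + 2 \sqrt{3734}$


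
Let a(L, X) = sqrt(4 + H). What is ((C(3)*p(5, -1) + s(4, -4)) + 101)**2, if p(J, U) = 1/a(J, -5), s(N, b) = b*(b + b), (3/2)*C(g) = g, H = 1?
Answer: 88449/5 + 532*sqrt(5)/5 ≈ 17928.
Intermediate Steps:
C(g) = 2*g/3
s(N, b) = 2*b**2 (s(N, b) = b*(2*b) = 2*b**2)
a(L, X) = sqrt(5) (a(L, X) = sqrt(4 + 1) = sqrt(5))
p(J, U) = sqrt(5)/5 (p(J, U) = 1/(sqrt(5)) = sqrt(5)/5)
((C(3)*p(5, -1) + s(4, -4)) + 101)**2 = ((((2/3)*3)*(sqrt(5)/5) + 2*(-4)**2) + 101)**2 = ((2*(sqrt(5)/5) + 2*16) + 101)**2 = ((2*sqrt(5)/5 + 32) + 101)**2 = ((32 + 2*sqrt(5)/5) + 101)**2 = (133 + 2*sqrt(5)/5)**2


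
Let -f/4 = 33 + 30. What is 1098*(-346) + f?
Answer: -380160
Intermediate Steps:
f = -252 (f = -4*(33 + 30) = -4*63 = -252)
1098*(-346) + f = 1098*(-346) - 252 = -379908 - 252 = -380160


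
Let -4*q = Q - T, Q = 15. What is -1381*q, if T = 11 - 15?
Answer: 26239/4 ≈ 6559.8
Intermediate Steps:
T = -4
q = -19/4 (q = -(15 - 1*(-4))/4 = -(15 + 4)/4 = -1/4*19 = -19/4 ≈ -4.7500)
-1381*q = -1381*(-19/4) = 26239/4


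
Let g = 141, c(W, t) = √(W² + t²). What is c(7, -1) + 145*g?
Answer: 20445 + 5*√2 ≈ 20452.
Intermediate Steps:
c(7, -1) + 145*g = √(7² + (-1)²) + 145*141 = √(49 + 1) + 20445 = √50 + 20445 = 5*√2 + 20445 = 20445 + 5*√2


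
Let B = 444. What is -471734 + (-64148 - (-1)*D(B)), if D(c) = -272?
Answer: -536154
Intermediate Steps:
-471734 + (-64148 - (-1)*D(B)) = -471734 + (-64148 - (-1)*(-272)) = -471734 + (-64148 - 1*272) = -471734 + (-64148 - 272) = -471734 - 64420 = -536154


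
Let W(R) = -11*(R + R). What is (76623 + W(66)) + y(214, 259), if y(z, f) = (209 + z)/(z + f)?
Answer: 35556306/473 ≈ 75172.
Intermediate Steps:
W(R) = -22*R
y(z, f) = (209 + z)/(f + z)
(76623 + W(66)) + y(214, 259) = (76623 - 22*66) + (209 + 214)/(259 + 214) = (76623 - 1452) + 423/473 = 75171 + (1/473)*423 = 75171 + 423/473 = 35556306/473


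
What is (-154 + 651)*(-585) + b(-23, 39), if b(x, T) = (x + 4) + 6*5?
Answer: -290734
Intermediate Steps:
b(x, T) = 34 + x (b(x, T) = (4 + x) + 30 = 34 + x)
(-154 + 651)*(-585) + b(-23, 39) = (-154 + 651)*(-585) + (34 - 23) = 497*(-585) + 11 = -290745 + 11 = -290734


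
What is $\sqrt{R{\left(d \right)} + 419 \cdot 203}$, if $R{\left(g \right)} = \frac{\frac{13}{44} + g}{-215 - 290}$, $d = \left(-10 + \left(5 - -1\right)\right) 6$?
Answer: $\frac{7 \sqrt{214260610685}}{11110} \approx 291.65$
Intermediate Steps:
$d = -24$ ($d = \left(-10 + \left(5 + \left(-1 + 2\right)\right)\right) 6 = \left(-10 + \left(5 + 1\right)\right) 6 = \left(-10 + 6\right) 6 = \left(-4\right) 6 = -24$)
$R{\left(g \right)} = - \frac{13}{22220} - \frac{g}{505}$ ($R{\left(g \right)} = \frac{13 \cdot \frac{1}{44} + g}{-505} = \left(\frac{13}{44} + g\right) \left(- \frac{1}{505}\right) = - \frac{13}{22220} - \frac{g}{505}$)
$\sqrt{R{\left(d \right)} + 419 \cdot 203} = \sqrt{\left(- \frac{13}{22220} - - \frac{24}{505}\right) + 419 \cdot 203} = \sqrt{\left(- \frac{13}{22220} + \frac{24}{505}\right) + 85057} = \sqrt{\frac{1043}{22220} + 85057} = \sqrt{\frac{1889967583}{22220}} = \frac{7 \sqrt{214260610685}}{11110}$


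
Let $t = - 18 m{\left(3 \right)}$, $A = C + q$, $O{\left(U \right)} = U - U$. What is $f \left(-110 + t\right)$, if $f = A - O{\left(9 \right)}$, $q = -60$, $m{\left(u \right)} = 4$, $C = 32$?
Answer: $5096$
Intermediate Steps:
$O{\left(U \right)} = 0$
$A = -28$ ($A = 32 - 60 = -28$)
$t = -72$ ($t = \left(-18\right) 4 = -72$)
$f = -28$ ($f = -28 - 0 = -28 + 0 = -28$)
$f \left(-110 + t\right) = - 28 \left(-110 - 72\right) = \left(-28\right) \left(-182\right) = 5096$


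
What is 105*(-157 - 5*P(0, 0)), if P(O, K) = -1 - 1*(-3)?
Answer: -17535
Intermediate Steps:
P(O, K) = 2 (P(O, K) = -1 + 3 = 2)
105*(-157 - 5*P(0, 0)) = 105*(-157 - 5*2) = 105*(-157 - 10) = 105*(-167) = -17535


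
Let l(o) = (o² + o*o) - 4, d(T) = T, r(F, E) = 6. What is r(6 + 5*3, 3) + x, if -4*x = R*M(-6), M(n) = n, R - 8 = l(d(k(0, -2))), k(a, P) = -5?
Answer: 87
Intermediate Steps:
l(o) = -4 + 2*o² (l(o) = (o² + o²) - 4 = 2*o² - 4 = -4 + 2*o²)
R = 54 (R = 8 + (-4 + 2*(-5)²) = 8 + (-4 + 2*25) = 8 + (-4 + 50) = 8 + 46 = 54)
x = 81 (x = -27*(-6)/2 = -¼*(-324) = 81)
r(6 + 5*3, 3) + x = 6 + 81 = 87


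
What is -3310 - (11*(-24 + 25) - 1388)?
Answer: -1933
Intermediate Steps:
-3310 - (11*(-24 + 25) - 1388) = -3310 - (11*1 - 1388) = -3310 - (11 - 1388) = -3310 - 1*(-1377) = -3310 + 1377 = -1933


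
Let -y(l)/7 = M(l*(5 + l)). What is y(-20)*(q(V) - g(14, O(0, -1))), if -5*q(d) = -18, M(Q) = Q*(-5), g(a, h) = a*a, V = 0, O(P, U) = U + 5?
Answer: -2020200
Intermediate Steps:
O(P, U) = 5 + U
g(a, h) = a**2
M(Q) = -5*Q
q(d) = 18/5 (q(d) = -1/5*(-18) = 18/5)
y(l) = 35*l*(5 + l) (y(l) = -(-35)*l*(5 + l) = 35*l*(5 + l))
y(-20)*(q(V) - g(14, O(0, -1))) = (35*(-20)*(5 - 20))*(18/5 - 1*14**2) = (35*(-20)*(-15))*(18/5 - 1*196) = 10500*(18/5 - 196) = 10500*(-962/5) = -2020200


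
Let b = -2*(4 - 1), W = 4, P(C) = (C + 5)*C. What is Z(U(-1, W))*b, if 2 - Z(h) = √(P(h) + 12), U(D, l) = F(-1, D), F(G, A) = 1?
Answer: -12 + 18*√2 ≈ 13.456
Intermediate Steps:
P(C) = C*(5 + C) (P(C) = (5 + C)*C = C*(5 + C))
U(D, l) = 1
Z(h) = 2 - √(12 + h*(5 + h)) (Z(h) = 2 - √(h*(5 + h) + 12) = 2 - √(12 + h*(5 + h)))
b = -6 (b = -2*3 = -6)
Z(U(-1, W))*b = (2 - √(12 + 1*(5 + 1)))*(-6) = (2 - √(12 + 1*6))*(-6) = (2 - √(12 + 6))*(-6) = (2 - √18)*(-6) = (2 - 3*√2)*(-6) = -12 + 18*√2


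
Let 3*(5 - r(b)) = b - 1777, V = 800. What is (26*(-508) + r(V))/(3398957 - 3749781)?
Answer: 4829/131559 ≈ 0.036706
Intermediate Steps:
r(b) = 1792/3 - b/3 (r(b) = 5 - (b - 1777)/3 = 5 - (-1777 + b)/3 = 5 + (1777/3 - b/3) = 1792/3 - b/3)
(26*(-508) + r(V))/(3398957 - 3749781) = (26*(-508) + (1792/3 - ⅓*800))/(3398957 - 3749781) = (-13208 + (1792/3 - 800/3))/(-350824) = (-13208 + 992/3)*(-1/350824) = -38632/3*(-1/350824) = 4829/131559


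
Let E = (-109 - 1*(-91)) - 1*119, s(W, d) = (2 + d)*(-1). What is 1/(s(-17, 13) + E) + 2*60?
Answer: 18239/152 ≈ 119.99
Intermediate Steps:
s(W, d) = -2 - d
E = -137 (E = (-109 + 91) - 119 = -18 - 119 = -137)
1/(s(-17, 13) + E) + 2*60 = 1/((-2 - 1*13) - 137) + 2*60 = 1/((-2 - 13) - 137) + 120 = 1/(-15 - 137) + 120 = 1/(-152) + 120 = -1/152 + 120 = 18239/152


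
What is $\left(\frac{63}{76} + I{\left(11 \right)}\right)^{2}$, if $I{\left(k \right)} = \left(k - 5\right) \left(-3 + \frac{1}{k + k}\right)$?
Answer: $\frac{199572129}{698896} \approx 285.55$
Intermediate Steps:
$I{\left(k \right)} = \left(-5 + k\right) \left(-3 + \frac{1}{2 k}\right)$
$\left(\frac{63}{76} + I{\left(11 \right)}\right)^{2} = \left(\frac{63}{76} - \left(\frac{35}{2} + \frac{5}{22}\right)\right)^{2} = \left(63 \cdot \frac{1}{76} - \frac{195}{11}\right)^{2} = \left(\frac{63}{76} - \frac{195}{11}\right)^{2} = \left(- \frac{14127}{836}\right)^{2} = \frac{199572129}{698896}$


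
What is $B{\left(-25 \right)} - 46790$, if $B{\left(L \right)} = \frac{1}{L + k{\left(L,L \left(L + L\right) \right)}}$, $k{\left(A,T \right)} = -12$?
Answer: $- \frac{1731231}{37} \approx -46790.0$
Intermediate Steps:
$B{\left(L \right)} = \frac{1}{-12 + L}$ ($B{\left(L \right)} = \frac{1}{L - 12} = \frac{1}{-12 + L}$)
$B{\left(-25 \right)} - 46790 = \frac{1}{-12 - 25} - 46790 = \frac{1}{-37} - 46790 = - \frac{1}{37} - 46790 = - \frac{1731231}{37}$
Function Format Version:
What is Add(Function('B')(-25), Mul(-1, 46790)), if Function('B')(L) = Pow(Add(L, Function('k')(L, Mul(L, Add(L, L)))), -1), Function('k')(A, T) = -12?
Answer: Rational(-1731231, 37) ≈ -46790.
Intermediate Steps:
Function('B')(L) = Pow(Add(-12, L), -1) (Function('B')(L) = Pow(Add(L, -12), -1) = Pow(Add(-12, L), -1))
Add(Function('B')(-25), Mul(-1, 46790)) = Add(Pow(Add(-12, -25), -1), Mul(-1, 46790)) = Add(Pow(-37, -1), -46790) = Add(Rational(-1, 37), -46790) = Rational(-1731231, 37)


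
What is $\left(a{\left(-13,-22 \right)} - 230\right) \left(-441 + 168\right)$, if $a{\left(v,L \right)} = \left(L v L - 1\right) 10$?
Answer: $17242680$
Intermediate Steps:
$a{\left(v,L \right)} = -10 + 10 v L^{2}$ ($a{\left(v,L \right)} = \left(v L^{2} - 1\right) 10 = \left(-1 + v L^{2}\right) 10 = -10 + 10 v L^{2}$)
$\left(a{\left(-13,-22 \right)} - 230\right) \left(-441 + 168\right) = \left(\left(-10 + 10 \left(-13\right) \left(-22\right)^{2}\right) - 230\right) \left(-441 + 168\right) = \left(\left(-10 + 10 \left(-13\right) 484\right) - 230\right) \left(-273\right) = \left(\left(-10 - 62920\right) - 230\right) \left(-273\right) = \left(-62930 - 230\right) \left(-273\right) = \left(-63160\right) \left(-273\right) = 17242680$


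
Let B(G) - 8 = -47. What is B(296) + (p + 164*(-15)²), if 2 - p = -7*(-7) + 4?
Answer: 36810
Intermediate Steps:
B(G) = -39 (B(G) = 8 - 47 = -39)
p = -51 (p = 2 - (-7*(-7) + 4) = 2 - (49 + 4) = 2 - 1*53 = 2 - 53 = -51)
B(296) + (p + 164*(-15)²) = -39 + (-51 + 164*(-15)²) = -39 + (-51 + 164*225) = -39 + (-51 + 36900) = -39 + 36849 = 36810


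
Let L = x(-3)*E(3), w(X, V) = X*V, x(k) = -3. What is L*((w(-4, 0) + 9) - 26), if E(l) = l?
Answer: 153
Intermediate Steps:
w(X, V) = V*X
L = -9 (L = -3*3 = -9)
L*((w(-4, 0) + 9) - 26) = -9*((0*(-4) + 9) - 26) = -9*((0 + 9) - 26) = -9*(9 - 26) = -9*(-17) = 153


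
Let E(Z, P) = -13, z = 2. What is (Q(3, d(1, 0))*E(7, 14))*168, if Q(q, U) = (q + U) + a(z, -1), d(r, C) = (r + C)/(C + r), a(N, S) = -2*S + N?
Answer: -17472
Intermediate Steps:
a(N, S) = N - 2*S
d(r, C) = 1 (d(r, C) = (C + r)/(C + r) = 1)
Q(q, U) = 4 + U + q (Q(q, U) = (q + U) + (2 - 2*(-1)) = (U + q) + (2 + 2) = (U + q) + 4 = 4 + U + q)
(Q(3, d(1, 0))*E(7, 14))*168 = ((4 + 1 + 3)*(-13))*168 = (8*(-13))*168 = -104*168 = -17472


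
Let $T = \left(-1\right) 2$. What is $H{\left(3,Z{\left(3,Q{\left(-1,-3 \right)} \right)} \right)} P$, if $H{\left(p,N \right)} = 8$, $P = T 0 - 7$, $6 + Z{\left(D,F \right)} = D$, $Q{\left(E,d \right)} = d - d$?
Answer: $-56$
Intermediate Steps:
$Q{\left(E,d \right)} = 0$
$Z{\left(D,F \right)} = -6 + D$
$T = -2$
$P = -7$ ($P = \left(-2\right) 0 - 7 = 0 - 7 = -7$)
$H{\left(3,Z{\left(3,Q{\left(-1,-3 \right)} \right)} \right)} P = 8 \left(-7\right) = -56$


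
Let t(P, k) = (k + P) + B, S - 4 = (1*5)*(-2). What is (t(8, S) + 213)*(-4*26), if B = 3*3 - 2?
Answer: -23088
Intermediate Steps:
B = 7 (B = 9 - 2 = 7)
S = -6 (S = 4 + (1*5)*(-2) = 4 + 5*(-2) = 4 - 10 = -6)
t(P, k) = 7 + P + k (t(P, k) = (k + P) + 7 = (P + k) + 7 = 7 + P + k)
(t(8, S) + 213)*(-4*26) = ((7 + 8 - 6) + 213)*(-4*26) = (9 + 213)*(-104) = 222*(-104) = -23088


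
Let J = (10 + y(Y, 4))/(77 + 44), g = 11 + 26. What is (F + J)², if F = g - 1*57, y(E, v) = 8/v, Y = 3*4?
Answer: 5798464/14641 ≈ 396.04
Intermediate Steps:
Y = 12
g = 37
J = 12/121 (J = (10 + 8/4)/(77 + 44) = (10 + 8*(¼))/121 = (10 + 2)*(1/121) = 12*(1/121) = 12/121 ≈ 0.099174)
F = -20 (F = 37 - 1*57 = 37 - 57 = -20)
(F + J)² = (-20 + 12/121)² = (-2408/121)² = 5798464/14641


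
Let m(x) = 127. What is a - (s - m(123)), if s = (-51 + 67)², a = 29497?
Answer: 29368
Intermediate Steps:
s = 256 (s = 16² = 256)
a - (s - m(123)) = 29497 - (256 - 1*127) = 29497 - (256 - 127) = 29497 - 1*129 = 29497 - 129 = 29368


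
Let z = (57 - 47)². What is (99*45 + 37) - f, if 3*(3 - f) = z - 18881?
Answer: -5314/3 ≈ -1771.3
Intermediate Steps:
z = 100 (z = 10² = 100)
f = 18790/3 (f = 3 - (100 - 18881)/3 = 3 - ⅓*(-18781) = 3 + 18781/3 = 18790/3 ≈ 6263.3)
(99*45 + 37) - f = (99*45 + 37) - 1*18790/3 = (4455 + 37) - 18790/3 = 4492 - 18790/3 = -5314/3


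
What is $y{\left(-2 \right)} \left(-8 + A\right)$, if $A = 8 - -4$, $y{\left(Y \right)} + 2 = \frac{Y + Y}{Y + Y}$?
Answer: $-4$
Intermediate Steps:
$y{\left(Y \right)} = -1$ ($y{\left(Y \right)} = -2 + \frac{Y + Y}{Y + Y} = -2 + \frac{2 Y}{2 Y} = -2 + 2 Y \frac{1}{2 Y} = -2 + 1 = -1$)
$A = 12$ ($A = 8 + 4 = 12$)
$y{\left(-2 \right)} \left(-8 + A\right) = - (-8 + 12) = \left(-1\right) 4 = -4$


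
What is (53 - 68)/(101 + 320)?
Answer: -15/421 ≈ -0.035629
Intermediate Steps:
(53 - 68)/(101 + 320) = -15/421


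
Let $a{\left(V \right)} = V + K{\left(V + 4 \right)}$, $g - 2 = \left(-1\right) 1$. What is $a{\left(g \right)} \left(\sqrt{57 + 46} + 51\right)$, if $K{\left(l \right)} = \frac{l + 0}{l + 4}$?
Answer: $\frac{238}{3} + \frac{14 \sqrt{103}}{9} \approx 95.12$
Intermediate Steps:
$g = 1$ ($g = 2 - 1 = 1$)
$K{\left(l \right)} = \frac{l}{4 + l}$
$a{\left(V \right)} = V + \frac{4 + V}{8 + V}$ ($a{\left(V \right)} = V + \frac{V + 4}{4 + \left(V + 4\right)} = V + \frac{4 + V}{4 + \left(4 + V\right)} = V + \frac{4 + V}{8 + V}$)
$a{\left(g \right)} \left(\sqrt{57 + 46} + 51\right) = \frac{4 + 1 + 1 \left(8 + 1\right)}{8 + 1} \left(\sqrt{57 + 46} + 51\right) = \frac{4 + 1 + 1 \cdot 9}{9} \left(\sqrt{103} + 51\right) = \frac{4 + 1 + 9}{9} \left(51 + \sqrt{103}\right) = \frac{1}{9} \cdot 14 \left(51 + \sqrt{103}\right) = \frac{14 \left(51 + \sqrt{103}\right)}{9} = \frac{238}{3} + \frac{14 \sqrt{103}}{9}$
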